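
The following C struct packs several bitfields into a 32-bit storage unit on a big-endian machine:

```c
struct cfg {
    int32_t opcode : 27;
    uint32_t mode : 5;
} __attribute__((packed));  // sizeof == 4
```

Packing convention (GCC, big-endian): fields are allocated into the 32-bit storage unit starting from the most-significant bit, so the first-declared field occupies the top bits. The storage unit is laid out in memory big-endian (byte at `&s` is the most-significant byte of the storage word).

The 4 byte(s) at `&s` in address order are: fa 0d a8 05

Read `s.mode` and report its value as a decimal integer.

5

[0]=0xfa [1]=0x0d [2]=0xa8 [3]=0x05 (big-endian) → word 0xfa0da805
opcode:27 @ bit 5 → (0xfa0da805>>5)&0x7ffffff = 0x7d06d40
mode:5 @ bit 0 → (0xfa0da805>>0)&0x1f = 0x5  ←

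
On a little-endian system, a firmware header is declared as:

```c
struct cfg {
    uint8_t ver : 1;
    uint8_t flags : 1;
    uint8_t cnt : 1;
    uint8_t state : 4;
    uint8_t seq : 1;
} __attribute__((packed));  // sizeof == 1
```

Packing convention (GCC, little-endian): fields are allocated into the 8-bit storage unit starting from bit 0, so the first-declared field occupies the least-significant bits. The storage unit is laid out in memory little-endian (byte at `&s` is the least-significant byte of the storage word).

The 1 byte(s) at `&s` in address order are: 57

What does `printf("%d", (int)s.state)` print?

[0]=0x57 (little-endian) → word 0x57
ver [0+:1] = (word>>0) & 0x1 = 1
flags [1+:1] = (word>>1) & 0x1 = 1
cnt [2+:1] = (word>>2) & 0x1 = 1
state [3+:4] = (word>>3) & 0xf = 10  ←
seq [7+:1] = (word>>7) & 0x1 = 0

10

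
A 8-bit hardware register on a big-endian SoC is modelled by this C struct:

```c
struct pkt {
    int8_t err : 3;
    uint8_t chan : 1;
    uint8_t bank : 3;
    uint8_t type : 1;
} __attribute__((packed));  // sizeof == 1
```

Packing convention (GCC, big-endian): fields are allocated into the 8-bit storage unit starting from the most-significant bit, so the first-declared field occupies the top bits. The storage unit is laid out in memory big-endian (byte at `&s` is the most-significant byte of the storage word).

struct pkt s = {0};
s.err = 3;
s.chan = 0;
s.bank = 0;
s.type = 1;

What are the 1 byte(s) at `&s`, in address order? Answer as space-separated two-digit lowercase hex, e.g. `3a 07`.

err:3 = 3 → 0x3 << 5 → word 0x60
chan:1 = 0 → 0x0 << 4 → word 0x60
bank:3 = 0 → 0x0 << 1 → word 0x60
type:1 = 1 → 0x1 << 0 → word 0x61
word = 0x61 → big-endian bytes:
  [0]=0x61

61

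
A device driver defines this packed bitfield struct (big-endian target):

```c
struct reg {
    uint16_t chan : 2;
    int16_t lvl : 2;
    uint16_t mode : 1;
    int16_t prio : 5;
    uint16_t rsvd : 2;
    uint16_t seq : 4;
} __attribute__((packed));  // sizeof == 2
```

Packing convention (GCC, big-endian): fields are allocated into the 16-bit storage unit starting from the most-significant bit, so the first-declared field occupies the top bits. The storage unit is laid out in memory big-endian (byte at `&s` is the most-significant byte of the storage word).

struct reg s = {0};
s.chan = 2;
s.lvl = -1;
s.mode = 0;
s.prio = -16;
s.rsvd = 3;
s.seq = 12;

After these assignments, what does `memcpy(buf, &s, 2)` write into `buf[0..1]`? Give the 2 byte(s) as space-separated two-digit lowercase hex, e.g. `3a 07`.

chan (2b) val=2 bits=0x2 at bit 14: 0x8000
lvl (2b) val=-1 bits=0x3 at bit 12: 0xb000
mode (1b) val=0 bits=0x0 at bit 11: 0xb000
prio (5b) val=-16 bits=0x10 at bit 6: 0xb400
rsvd (2b) val=3 bits=0x3 at bit 4: 0xb430
seq (4b) val=12 bits=0xc at bit 0: 0xb43c
word = 0xb43c → big-endian bytes:
  [0]=0xb4  [1]=0x3c

b4 3c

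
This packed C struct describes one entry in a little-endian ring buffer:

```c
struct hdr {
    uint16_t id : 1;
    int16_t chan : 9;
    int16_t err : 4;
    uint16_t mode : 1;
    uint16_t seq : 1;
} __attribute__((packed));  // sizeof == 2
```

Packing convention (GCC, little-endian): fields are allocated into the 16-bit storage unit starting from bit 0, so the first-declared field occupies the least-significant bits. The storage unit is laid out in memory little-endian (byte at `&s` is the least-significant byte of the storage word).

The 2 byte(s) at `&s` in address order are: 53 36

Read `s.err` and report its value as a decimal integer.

[0]=0x53 [1]=0x36 (little-endian) → word 0x3653
id:1 @ bit 0 → (0x3653>>0)&0x1 = 0x1
chan:9 @ bit 1 → (0x3653>>1)&0x1ff = 0x129
err:4 @ bit 10 → (0x3653>>10)&0xf = 0xd  ←
mode:1 @ bit 14 → (0x3653>>14)&0x1 = 0x0
seq:1 @ bit 15 → (0x3653>>15)&0x1 = 0x0
err signed 4b, MSB=1: 13 - 16 = -3

-3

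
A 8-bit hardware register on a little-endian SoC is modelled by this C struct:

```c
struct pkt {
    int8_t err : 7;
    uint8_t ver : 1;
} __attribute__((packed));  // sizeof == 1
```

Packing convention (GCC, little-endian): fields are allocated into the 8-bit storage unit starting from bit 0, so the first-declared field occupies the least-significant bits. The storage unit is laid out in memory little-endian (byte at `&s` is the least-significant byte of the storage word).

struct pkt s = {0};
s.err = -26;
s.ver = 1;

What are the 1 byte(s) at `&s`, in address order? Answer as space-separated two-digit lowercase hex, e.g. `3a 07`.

e6

err:7 = -26 → 0x66 << 0 → word 0x66
ver:1 = 1 → 0x1 << 7 → word 0xe6
word = 0xe6 → little-endian bytes:
  [0]=0xe6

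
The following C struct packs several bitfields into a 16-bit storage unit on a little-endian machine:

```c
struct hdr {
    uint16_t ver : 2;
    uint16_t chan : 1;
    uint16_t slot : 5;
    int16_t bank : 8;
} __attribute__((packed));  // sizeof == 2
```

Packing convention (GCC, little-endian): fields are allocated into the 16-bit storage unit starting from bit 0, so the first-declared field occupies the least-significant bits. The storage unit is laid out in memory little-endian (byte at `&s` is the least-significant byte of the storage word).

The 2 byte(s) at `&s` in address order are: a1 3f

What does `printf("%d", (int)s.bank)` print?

63

[0]=0xa1 [1]=0x3f (little-endian) → word 0x3fa1
ver [0+:2] = (word>>0) & 0x3 = 1
chan [2+:1] = (word>>2) & 0x1 = 0
slot [3+:5] = (word>>3) & 0x1f = 20
bank [8+:8] = (word>>8) & 0xff = 63  ←
bank signed 8b, MSB=0: value = 63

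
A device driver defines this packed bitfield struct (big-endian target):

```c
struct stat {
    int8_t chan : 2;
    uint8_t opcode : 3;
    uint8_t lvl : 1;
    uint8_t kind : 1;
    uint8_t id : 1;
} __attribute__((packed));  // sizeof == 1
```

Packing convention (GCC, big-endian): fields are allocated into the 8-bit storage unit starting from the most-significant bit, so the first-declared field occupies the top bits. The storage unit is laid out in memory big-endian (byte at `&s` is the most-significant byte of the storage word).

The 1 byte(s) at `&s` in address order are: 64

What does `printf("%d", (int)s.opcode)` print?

4

[0]=0x64 (big-endian) → word 0x64
chan [6+:2] = (word>>6) & 0x3 = 1
opcode [3+:3] = (word>>3) & 0x7 = 4  ←
lvl [2+:1] = (word>>2) & 0x1 = 1
kind [1+:1] = (word>>1) & 0x1 = 0
id [0+:1] = (word>>0) & 0x1 = 0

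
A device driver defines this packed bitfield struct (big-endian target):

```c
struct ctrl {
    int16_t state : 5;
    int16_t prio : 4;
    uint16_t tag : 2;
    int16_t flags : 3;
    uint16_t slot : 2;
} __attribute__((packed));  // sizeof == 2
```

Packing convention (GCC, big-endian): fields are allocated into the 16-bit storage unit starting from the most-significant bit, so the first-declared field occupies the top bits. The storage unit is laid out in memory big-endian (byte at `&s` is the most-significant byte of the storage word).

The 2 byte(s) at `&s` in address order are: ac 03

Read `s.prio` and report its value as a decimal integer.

[0]=0xac [1]=0x03 (big-endian) → word 0xac03
state [11+:5] = (word>>11) & 0x1f = 21
prio [7+:4] = (word>>7) & 0xf = 8  ←
tag [5+:2] = (word>>5) & 0x3 = 0
flags [2+:3] = (word>>2) & 0x7 = 0
slot [0+:2] = (word>>0) & 0x3 = 3
prio signed 4b, MSB=1: 8 - 16 = -8

-8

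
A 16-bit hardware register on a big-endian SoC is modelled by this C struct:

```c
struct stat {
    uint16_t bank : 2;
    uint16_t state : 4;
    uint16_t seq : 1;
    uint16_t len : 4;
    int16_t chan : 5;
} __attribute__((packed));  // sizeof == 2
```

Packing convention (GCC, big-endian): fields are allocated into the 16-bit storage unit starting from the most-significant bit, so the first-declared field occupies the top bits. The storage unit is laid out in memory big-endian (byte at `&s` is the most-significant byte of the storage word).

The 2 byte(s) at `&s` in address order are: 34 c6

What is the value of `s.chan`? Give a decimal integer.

[0]=0x34 [1]=0xc6 (big-endian) → word 0x34c6
bank:2 @ bit 14 → (0x34c6>>14)&0x3 = 0x0
state:4 @ bit 10 → (0x34c6>>10)&0xf = 0xd
seq:1 @ bit 9 → (0x34c6>>9)&0x1 = 0x0
len:4 @ bit 5 → (0x34c6>>5)&0xf = 0x6
chan:5 @ bit 0 → (0x34c6>>0)&0x1f = 0x6  ←
chan signed 5b, MSB=0: value = 6

6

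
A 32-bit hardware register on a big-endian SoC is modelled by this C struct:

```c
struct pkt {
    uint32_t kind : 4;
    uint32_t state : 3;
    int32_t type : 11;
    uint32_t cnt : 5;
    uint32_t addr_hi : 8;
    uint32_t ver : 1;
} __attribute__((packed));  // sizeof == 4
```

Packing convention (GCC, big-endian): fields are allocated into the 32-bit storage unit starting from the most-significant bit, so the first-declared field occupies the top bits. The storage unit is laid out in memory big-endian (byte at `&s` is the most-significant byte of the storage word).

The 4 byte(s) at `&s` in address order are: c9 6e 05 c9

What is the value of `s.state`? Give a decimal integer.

[0]=0xc9 [1]=0x6e [2]=0x05 [3]=0xc9 (big-endian) → word 0xc96e05c9
kind [28+:4] = (word>>28) & 0xf = 12
state [25+:3] = (word>>25) & 0x7 = 4  ←
type [14+:11] = (word>>14) & 0x7ff = 1464
cnt [9+:5] = (word>>9) & 0x1f = 2
addr_hi [1+:8] = (word>>1) & 0xff = 228
ver [0+:1] = (word>>0) & 0x1 = 1

4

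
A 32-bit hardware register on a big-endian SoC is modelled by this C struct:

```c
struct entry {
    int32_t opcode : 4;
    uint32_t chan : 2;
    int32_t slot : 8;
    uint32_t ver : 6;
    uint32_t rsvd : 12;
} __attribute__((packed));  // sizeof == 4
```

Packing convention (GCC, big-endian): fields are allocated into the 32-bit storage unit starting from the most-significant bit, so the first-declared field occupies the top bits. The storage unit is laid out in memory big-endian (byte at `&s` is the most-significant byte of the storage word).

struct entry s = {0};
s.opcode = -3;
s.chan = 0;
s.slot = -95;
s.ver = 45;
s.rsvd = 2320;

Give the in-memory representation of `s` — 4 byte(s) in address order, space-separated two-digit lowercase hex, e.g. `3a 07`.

d2 86 d9 10

[28+:4] opcode=-3 & 0xf = 0xd; word=0xd0000000
[26+:2] chan=0 & 0x3 = 0x0; word=0xd0000000
[18+:8] slot=-95 & 0xff = 0xa1; word=0xd2840000
[12+:6] ver=45 & 0x3f = 0x2d; word=0xd286d000
[0+:12] rsvd=2320 & 0xfff = 0x910; word=0xd286d910
word = 0xd286d910 → big-endian bytes:
  [0]=0xd2  [1]=0x86  [2]=0xd9  [3]=0x10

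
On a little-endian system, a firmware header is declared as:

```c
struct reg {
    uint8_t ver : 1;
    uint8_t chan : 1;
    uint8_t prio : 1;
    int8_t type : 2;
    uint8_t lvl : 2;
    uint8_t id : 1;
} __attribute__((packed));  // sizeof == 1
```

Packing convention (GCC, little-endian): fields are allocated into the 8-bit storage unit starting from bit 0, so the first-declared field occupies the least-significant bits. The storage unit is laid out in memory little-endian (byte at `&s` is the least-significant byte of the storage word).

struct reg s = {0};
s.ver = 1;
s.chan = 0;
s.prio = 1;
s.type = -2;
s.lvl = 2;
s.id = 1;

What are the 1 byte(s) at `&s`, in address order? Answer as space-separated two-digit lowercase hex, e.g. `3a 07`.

ver (1b) val=1 bits=0x1 at bit 0: 0x01
chan (1b) val=0 bits=0x0 at bit 1: 0x01
prio (1b) val=1 bits=0x1 at bit 2: 0x05
type (2b) val=-2 bits=0x2 at bit 3: 0x15
lvl (2b) val=2 bits=0x2 at bit 5: 0x55
id (1b) val=1 bits=0x1 at bit 7: 0xd5
word = 0xd5 → little-endian bytes:
  [0]=0xd5

d5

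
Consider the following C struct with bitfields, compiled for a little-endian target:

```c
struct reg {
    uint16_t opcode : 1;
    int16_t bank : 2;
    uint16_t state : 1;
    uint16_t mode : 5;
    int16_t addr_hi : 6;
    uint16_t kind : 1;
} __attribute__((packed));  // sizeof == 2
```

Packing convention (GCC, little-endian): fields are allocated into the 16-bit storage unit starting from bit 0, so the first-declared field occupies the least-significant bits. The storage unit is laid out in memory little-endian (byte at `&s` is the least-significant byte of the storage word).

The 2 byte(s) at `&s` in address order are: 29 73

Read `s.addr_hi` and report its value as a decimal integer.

[0]=0x29 [1]=0x73 (little-endian) → word 0x7329
opcode [0+:1] = (word>>0) & 0x1 = 1
bank [1+:2] = (word>>1) & 0x3 = 0
state [3+:1] = (word>>3) & 0x1 = 1
mode [4+:5] = (word>>4) & 0x1f = 18
addr_hi [9+:6] = (word>>9) & 0x3f = 57  ←
kind [15+:1] = (word>>15) & 0x1 = 0
addr_hi signed 6b, MSB=1: 57 - 64 = -7

-7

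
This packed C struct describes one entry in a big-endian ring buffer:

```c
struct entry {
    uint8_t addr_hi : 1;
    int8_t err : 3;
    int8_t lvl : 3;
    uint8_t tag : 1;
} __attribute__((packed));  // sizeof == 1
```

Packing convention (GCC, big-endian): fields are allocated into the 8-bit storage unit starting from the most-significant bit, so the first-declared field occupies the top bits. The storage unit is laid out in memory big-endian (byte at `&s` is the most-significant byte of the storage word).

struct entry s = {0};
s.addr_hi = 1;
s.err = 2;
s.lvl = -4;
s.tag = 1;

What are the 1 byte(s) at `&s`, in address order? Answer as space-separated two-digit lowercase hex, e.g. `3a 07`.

[7+:1] addr_hi=1 & 0x1 = 0x1; word=0x80
[4+:3] err=2 & 0x7 = 0x2; word=0xa0
[1+:3] lvl=-4 & 0x7 = 0x4; word=0xa8
[0+:1] tag=1 & 0x1 = 0x1; word=0xa9
word = 0xa9 → big-endian bytes:
  [0]=0xa9

a9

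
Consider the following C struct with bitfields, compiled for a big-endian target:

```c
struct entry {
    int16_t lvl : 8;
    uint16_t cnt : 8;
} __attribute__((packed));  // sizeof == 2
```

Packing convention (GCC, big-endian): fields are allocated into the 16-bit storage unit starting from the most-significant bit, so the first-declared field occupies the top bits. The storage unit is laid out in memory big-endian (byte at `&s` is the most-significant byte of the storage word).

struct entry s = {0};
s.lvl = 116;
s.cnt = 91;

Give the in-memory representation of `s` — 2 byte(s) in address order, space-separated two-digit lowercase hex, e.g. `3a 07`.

74 5b

lvl (8b) val=116 bits=0x74 at bit 8: 0x7400
cnt (8b) val=91 bits=0x5b at bit 0: 0x745b
word = 0x745b → big-endian bytes:
  [0]=0x74  [1]=0x5b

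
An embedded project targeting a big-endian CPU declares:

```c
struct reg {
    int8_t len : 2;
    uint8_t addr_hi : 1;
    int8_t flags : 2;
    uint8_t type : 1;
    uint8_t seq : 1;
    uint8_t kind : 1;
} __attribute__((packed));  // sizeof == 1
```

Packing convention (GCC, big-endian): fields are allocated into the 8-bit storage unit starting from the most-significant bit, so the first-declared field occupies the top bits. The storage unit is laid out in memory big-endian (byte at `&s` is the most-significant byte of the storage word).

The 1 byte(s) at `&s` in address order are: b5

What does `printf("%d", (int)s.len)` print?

-2

[0]=0xb5 (big-endian) → word 0xb5
len [6+:2] = (word>>6) & 0x3 = 2  ←
addr_hi [5+:1] = (word>>5) & 0x1 = 1
flags [3+:2] = (word>>3) & 0x3 = 2
type [2+:1] = (word>>2) & 0x1 = 1
seq [1+:1] = (word>>1) & 0x1 = 0
kind [0+:1] = (word>>0) & 0x1 = 1
len signed 2b, MSB=1: 2 - 4 = -2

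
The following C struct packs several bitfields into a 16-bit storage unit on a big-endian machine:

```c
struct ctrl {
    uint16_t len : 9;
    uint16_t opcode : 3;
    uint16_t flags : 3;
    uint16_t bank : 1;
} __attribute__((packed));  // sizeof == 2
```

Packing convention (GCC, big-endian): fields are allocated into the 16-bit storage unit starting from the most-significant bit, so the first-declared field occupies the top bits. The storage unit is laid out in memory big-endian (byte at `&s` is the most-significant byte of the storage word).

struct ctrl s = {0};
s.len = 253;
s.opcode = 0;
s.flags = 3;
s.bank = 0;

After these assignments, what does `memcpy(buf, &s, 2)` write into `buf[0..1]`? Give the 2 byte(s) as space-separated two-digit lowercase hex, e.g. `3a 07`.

7e 86

[7+:9] len=253 & 0x1ff = 0xfd; word=0x7e80
[4+:3] opcode=0 & 0x7 = 0x0; word=0x7e80
[1+:3] flags=3 & 0x7 = 0x3; word=0x7e86
[0+:1] bank=0 & 0x1 = 0x0; word=0x7e86
word = 0x7e86 → big-endian bytes:
  [0]=0x7e  [1]=0x86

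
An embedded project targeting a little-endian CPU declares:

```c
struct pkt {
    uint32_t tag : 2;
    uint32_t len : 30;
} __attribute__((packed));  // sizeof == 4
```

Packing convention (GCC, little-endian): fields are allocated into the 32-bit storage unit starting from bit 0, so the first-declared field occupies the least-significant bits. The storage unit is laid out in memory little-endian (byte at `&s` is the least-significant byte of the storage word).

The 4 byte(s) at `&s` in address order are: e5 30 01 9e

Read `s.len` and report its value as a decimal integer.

[0]=0xe5 [1]=0x30 [2]=0x01 [3]=0x9e (little-endian) → word 0x9e0130e5
tag:2 @ bit 0 → (0x9e0130e5>>0)&0x3 = 0x1
len:30 @ bit 2 → (0x9e0130e5>>2)&0x3fffffff = 0x27804c39  ←

662719545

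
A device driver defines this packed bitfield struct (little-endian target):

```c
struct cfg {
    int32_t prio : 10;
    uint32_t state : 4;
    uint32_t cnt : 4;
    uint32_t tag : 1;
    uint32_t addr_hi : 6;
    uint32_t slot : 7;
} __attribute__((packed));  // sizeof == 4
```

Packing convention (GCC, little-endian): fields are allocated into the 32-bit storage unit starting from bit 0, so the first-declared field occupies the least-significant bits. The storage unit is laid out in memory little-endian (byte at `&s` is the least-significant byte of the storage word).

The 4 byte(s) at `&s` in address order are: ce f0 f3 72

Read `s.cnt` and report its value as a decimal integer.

[0]=0xce [1]=0xf0 [2]=0xf3 [3]=0x72 (little-endian) → word 0x72f3f0ce
prio:10 @ bit 0 → (0x72f3f0ce>>0)&0x3ff = 0xce
state:4 @ bit 10 → (0x72f3f0ce>>10)&0xf = 0xc
cnt:4 @ bit 14 → (0x72f3f0ce>>14)&0xf = 0xf  ←
tag:1 @ bit 18 → (0x72f3f0ce>>18)&0x1 = 0x0
addr_hi:6 @ bit 19 → (0x72f3f0ce>>19)&0x3f = 0x1e
slot:7 @ bit 25 → (0x72f3f0ce>>25)&0x7f = 0x39

15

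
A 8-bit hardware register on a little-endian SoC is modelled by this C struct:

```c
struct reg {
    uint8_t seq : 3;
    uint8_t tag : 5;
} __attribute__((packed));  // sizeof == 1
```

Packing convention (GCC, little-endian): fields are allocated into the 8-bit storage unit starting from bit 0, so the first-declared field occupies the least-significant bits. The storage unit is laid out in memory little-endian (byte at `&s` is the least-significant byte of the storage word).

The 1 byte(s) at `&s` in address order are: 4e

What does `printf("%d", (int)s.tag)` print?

9

[0]=0x4e (little-endian) → word 0x4e
seq:3 @ bit 0 → (0x4e>>0)&0x7 = 0x6
tag:5 @ bit 3 → (0x4e>>3)&0x1f = 0x9  ←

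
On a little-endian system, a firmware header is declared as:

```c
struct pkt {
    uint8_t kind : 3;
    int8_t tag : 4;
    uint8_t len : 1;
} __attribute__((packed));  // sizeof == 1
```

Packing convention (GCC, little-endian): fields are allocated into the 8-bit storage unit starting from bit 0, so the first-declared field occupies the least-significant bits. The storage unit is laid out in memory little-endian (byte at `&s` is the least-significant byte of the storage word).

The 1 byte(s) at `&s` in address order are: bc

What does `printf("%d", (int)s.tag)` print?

[0]=0xbc (little-endian) → word 0xbc
kind [0+:3] = (word>>0) & 0x7 = 4
tag [3+:4] = (word>>3) & 0xf = 7  ←
len [7+:1] = (word>>7) & 0x1 = 1
tag signed 4b, MSB=0: value = 7

7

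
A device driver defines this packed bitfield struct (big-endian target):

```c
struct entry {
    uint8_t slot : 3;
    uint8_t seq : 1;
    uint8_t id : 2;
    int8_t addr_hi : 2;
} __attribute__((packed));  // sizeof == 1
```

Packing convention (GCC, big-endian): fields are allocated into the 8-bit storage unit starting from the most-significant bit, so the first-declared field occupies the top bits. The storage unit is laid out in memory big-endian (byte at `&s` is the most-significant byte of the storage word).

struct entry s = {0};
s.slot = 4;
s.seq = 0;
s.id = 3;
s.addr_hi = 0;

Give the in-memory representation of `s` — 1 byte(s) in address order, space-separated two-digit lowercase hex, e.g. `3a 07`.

slot (3b) val=4 bits=0x4 at bit 5: 0x80
seq (1b) val=0 bits=0x0 at bit 4: 0x80
id (2b) val=3 bits=0x3 at bit 2: 0x8c
addr_hi (2b) val=0 bits=0x0 at bit 0: 0x8c
word = 0x8c → big-endian bytes:
  [0]=0x8c

8c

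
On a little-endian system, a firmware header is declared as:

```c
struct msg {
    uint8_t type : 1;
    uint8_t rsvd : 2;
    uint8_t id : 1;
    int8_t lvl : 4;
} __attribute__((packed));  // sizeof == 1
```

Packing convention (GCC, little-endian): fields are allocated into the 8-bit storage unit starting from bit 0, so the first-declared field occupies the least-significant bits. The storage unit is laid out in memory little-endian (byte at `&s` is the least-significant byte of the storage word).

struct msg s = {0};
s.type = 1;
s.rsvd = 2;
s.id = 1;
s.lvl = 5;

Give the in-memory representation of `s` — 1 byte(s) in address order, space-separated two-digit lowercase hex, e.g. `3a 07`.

5d

[0+:1] type=1 & 0x1 = 0x1; word=0x01
[1+:2] rsvd=2 & 0x3 = 0x2; word=0x05
[3+:1] id=1 & 0x1 = 0x1; word=0x0d
[4+:4] lvl=5 & 0xf = 0x5; word=0x5d
word = 0x5d → little-endian bytes:
  [0]=0x5d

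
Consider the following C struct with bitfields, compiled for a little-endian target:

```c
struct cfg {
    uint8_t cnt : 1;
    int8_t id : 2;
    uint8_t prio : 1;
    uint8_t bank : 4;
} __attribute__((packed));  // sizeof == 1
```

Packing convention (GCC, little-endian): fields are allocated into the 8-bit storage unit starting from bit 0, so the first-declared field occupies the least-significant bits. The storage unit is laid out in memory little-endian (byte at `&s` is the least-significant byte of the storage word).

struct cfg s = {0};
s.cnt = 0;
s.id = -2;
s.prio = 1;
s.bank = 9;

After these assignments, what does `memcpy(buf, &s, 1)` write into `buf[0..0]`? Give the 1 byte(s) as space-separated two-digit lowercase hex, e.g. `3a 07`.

9c

cnt (1b) val=0 bits=0x0 at bit 0: 0x00
id (2b) val=-2 bits=0x2 at bit 1: 0x04
prio (1b) val=1 bits=0x1 at bit 3: 0x0c
bank (4b) val=9 bits=0x9 at bit 4: 0x9c
word = 0x9c → little-endian bytes:
  [0]=0x9c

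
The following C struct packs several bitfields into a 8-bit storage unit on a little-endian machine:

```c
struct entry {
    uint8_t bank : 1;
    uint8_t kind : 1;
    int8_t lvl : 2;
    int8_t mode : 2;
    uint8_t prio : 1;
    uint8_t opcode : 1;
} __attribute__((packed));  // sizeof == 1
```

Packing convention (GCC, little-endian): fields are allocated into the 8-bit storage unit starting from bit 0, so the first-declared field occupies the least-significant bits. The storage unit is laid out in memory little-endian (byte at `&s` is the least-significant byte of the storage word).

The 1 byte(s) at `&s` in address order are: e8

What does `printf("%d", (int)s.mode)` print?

-2

[0]=0xe8 (little-endian) → word 0xe8
bank:1 @ bit 0 → (0xe8>>0)&0x1 = 0x0
kind:1 @ bit 1 → (0xe8>>1)&0x1 = 0x0
lvl:2 @ bit 2 → (0xe8>>2)&0x3 = 0x2
mode:2 @ bit 4 → (0xe8>>4)&0x3 = 0x2  ←
prio:1 @ bit 6 → (0xe8>>6)&0x1 = 0x1
opcode:1 @ bit 7 → (0xe8>>7)&0x1 = 0x1
mode signed 2b, MSB=1: 2 - 4 = -2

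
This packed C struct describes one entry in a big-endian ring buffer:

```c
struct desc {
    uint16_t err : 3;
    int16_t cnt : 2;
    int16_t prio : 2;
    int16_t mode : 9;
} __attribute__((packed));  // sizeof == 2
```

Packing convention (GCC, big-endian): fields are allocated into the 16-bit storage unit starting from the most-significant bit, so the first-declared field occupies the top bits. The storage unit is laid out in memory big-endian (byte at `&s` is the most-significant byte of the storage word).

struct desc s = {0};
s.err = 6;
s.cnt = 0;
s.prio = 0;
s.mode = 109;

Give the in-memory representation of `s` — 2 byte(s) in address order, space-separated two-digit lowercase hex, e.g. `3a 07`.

c0 6d

err:3 = 6 → 0x6 << 13 → word 0xc000
cnt:2 = 0 → 0x0 << 11 → word 0xc000
prio:2 = 0 → 0x0 << 9 → word 0xc000
mode:9 = 109 → 0x6d << 0 → word 0xc06d
word = 0xc06d → big-endian bytes:
  [0]=0xc0  [1]=0x6d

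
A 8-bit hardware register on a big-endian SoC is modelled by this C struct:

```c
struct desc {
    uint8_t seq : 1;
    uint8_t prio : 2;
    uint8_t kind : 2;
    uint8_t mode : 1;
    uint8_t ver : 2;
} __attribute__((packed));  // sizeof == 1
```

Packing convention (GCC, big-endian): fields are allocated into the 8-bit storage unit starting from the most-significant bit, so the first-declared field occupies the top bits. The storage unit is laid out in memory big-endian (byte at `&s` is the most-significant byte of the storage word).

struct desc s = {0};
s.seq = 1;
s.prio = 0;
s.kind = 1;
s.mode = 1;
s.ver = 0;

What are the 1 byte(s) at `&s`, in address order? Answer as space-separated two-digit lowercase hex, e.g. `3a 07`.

8c

seq:1 = 1 → 0x1 << 7 → word 0x80
prio:2 = 0 → 0x0 << 5 → word 0x80
kind:2 = 1 → 0x1 << 3 → word 0x88
mode:1 = 1 → 0x1 << 2 → word 0x8c
ver:2 = 0 → 0x0 << 0 → word 0x8c
word = 0x8c → big-endian bytes:
  [0]=0x8c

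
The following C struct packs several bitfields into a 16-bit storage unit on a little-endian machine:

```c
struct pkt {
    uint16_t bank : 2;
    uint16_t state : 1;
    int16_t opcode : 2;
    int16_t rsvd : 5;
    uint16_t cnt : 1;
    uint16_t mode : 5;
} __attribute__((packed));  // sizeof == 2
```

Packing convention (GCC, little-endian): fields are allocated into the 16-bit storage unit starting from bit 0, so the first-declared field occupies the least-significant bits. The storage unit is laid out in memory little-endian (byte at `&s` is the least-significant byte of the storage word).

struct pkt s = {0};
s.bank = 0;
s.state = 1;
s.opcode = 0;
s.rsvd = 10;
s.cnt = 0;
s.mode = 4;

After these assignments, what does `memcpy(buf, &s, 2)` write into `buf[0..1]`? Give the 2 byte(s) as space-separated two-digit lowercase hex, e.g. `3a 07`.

[0+:2] bank=0 & 0x3 = 0x0; word=0x0000
[2+:1] state=1 & 0x1 = 0x1; word=0x0004
[3+:2] opcode=0 & 0x3 = 0x0; word=0x0004
[5+:5] rsvd=10 & 0x1f = 0xa; word=0x0144
[10+:1] cnt=0 & 0x1 = 0x0; word=0x0144
[11+:5] mode=4 & 0x1f = 0x4; word=0x2144
word = 0x2144 → little-endian bytes:
  [0]=0x44  [1]=0x21

44 21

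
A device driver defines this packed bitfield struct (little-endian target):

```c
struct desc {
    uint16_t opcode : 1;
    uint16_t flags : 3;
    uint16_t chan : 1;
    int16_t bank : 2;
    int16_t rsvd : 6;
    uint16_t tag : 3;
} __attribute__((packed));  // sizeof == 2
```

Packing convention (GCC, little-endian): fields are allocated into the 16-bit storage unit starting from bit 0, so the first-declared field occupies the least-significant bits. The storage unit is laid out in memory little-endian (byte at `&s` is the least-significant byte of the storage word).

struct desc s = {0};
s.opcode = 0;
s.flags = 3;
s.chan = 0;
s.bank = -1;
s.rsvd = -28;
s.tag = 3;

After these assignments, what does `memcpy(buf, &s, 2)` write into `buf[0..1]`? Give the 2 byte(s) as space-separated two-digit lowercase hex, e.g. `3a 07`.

66 72

opcode (1b) val=0 bits=0x0 at bit 0: 0x0000
flags (3b) val=3 bits=0x3 at bit 1: 0x0006
chan (1b) val=0 bits=0x0 at bit 4: 0x0006
bank (2b) val=-1 bits=0x3 at bit 5: 0x0066
rsvd (6b) val=-28 bits=0x24 at bit 7: 0x1266
tag (3b) val=3 bits=0x3 at bit 13: 0x7266
word = 0x7266 → little-endian bytes:
  [0]=0x66  [1]=0x72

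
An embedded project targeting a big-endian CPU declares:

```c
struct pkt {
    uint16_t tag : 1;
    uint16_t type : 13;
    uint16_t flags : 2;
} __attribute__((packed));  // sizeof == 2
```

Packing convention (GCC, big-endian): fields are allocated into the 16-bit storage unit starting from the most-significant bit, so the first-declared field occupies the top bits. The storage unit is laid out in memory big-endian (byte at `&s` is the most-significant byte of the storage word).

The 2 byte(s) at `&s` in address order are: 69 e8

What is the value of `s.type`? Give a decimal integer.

6778

[0]=0x69 [1]=0xe8 (big-endian) → word 0x69e8
tag [15+:1] = (word>>15) & 0x1 = 0
type [2+:13] = (word>>2) & 0x1fff = 6778  ←
flags [0+:2] = (word>>0) & 0x3 = 0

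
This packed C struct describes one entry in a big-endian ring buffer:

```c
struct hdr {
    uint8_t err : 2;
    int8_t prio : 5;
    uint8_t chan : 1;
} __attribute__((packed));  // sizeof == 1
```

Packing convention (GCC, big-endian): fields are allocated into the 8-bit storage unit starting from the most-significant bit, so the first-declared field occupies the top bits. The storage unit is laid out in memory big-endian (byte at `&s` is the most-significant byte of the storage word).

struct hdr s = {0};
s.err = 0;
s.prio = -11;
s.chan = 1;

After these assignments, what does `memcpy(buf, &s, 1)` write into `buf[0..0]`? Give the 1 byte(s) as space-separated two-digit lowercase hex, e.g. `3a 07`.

[6+:2] err=0 & 0x3 = 0x0; word=0x00
[1+:5] prio=-11 & 0x1f = 0x15; word=0x2a
[0+:1] chan=1 & 0x1 = 0x1; word=0x2b
word = 0x2b → big-endian bytes:
  [0]=0x2b

2b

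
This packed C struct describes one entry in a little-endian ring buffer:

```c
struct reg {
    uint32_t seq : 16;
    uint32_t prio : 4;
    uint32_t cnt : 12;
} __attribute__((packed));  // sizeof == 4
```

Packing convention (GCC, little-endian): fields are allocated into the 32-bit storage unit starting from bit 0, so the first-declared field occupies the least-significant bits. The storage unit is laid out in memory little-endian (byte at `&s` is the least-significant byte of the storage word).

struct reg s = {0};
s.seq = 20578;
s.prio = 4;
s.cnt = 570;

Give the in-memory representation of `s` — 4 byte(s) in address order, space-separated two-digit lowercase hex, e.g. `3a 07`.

62 50 a4 23

[0+:16] seq=20578 & 0xffff = 0x5062; word=0x00005062
[16+:4] prio=4 & 0xf = 0x4; word=0x00045062
[20+:12] cnt=570 & 0xfff = 0x23a; word=0x23a45062
word = 0x23a45062 → little-endian bytes:
  [0]=0x62  [1]=0x50  [2]=0xa4  [3]=0x23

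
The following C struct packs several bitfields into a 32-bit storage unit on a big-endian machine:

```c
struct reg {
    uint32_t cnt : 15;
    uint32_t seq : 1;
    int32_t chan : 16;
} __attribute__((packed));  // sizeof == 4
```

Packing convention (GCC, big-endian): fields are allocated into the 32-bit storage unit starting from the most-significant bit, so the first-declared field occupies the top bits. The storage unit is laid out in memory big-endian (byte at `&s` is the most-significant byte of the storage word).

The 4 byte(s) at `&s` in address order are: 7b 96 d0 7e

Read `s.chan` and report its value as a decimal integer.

[0]=0x7b [1]=0x96 [2]=0xd0 [3]=0x7e (big-endian) → word 0x7b96d07e
cnt [17+:15] = (word>>17) & 0x7fff = 15819
seq [16+:1] = (word>>16) & 0x1 = 0
chan [0+:16] = (word>>0) & 0xffff = 53374  ←
chan signed 16b, MSB=1: 53374 - 65536 = -12162

-12162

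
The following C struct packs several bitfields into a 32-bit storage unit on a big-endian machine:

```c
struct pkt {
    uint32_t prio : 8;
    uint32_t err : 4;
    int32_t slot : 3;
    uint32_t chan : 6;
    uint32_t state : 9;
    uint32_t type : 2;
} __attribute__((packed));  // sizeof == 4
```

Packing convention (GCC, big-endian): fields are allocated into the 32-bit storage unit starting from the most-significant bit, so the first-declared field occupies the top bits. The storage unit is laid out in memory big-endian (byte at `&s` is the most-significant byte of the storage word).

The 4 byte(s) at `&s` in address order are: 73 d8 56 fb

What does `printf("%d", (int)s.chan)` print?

10

[0]=0x73 [1]=0xd8 [2]=0x56 [3]=0xfb (big-endian) → word 0x73d856fb
prio [24+:8] = (word>>24) & 0xff = 115
err [20+:4] = (word>>20) & 0xf = 13
slot [17+:3] = (word>>17) & 0x7 = 4
chan [11+:6] = (word>>11) & 0x3f = 10  ←
state [2+:9] = (word>>2) & 0x1ff = 446
type [0+:2] = (word>>0) & 0x3 = 3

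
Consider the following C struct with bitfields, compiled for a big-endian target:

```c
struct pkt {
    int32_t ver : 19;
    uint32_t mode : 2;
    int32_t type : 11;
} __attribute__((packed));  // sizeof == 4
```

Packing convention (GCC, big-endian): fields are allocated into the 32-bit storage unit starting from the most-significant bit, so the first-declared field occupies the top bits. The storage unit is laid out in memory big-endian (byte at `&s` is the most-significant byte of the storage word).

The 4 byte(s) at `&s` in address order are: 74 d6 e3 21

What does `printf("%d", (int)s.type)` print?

[0]=0x74 [1]=0xd6 [2]=0xe3 [3]=0x21 (big-endian) → word 0x74d6e321
ver [13+:19] = (word>>13) & 0x7ffff = 239287
mode [11+:2] = (word>>11) & 0x3 = 0
type [0+:11] = (word>>0) & 0x7ff = 801  ←
type signed 11b, MSB=0: value = 801

801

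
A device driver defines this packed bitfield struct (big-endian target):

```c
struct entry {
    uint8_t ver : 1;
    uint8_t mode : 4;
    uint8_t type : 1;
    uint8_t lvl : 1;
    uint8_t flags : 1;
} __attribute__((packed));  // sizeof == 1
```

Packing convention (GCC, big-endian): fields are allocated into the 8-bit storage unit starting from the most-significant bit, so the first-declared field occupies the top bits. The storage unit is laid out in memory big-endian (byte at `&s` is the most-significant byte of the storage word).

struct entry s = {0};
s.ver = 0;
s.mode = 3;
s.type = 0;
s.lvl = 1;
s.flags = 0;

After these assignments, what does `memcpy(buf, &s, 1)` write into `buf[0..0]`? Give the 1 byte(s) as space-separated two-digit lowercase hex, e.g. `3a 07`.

1a

ver (1b) val=0 bits=0x0 at bit 7: 0x00
mode (4b) val=3 bits=0x3 at bit 3: 0x18
type (1b) val=0 bits=0x0 at bit 2: 0x18
lvl (1b) val=1 bits=0x1 at bit 1: 0x1a
flags (1b) val=0 bits=0x0 at bit 0: 0x1a
word = 0x1a → big-endian bytes:
  [0]=0x1a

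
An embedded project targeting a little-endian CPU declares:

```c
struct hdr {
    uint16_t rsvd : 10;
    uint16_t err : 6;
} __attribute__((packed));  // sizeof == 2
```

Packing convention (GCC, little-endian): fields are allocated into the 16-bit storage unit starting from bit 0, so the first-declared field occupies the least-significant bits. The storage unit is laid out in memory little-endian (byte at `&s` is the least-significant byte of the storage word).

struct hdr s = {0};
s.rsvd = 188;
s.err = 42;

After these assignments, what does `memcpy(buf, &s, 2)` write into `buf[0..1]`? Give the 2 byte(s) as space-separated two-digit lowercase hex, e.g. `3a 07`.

rsvd:10 = 188 → 0xbc << 0 → word 0x00bc
err:6 = 42 → 0x2a << 10 → word 0xa8bc
word = 0xa8bc → little-endian bytes:
  [0]=0xbc  [1]=0xa8

bc a8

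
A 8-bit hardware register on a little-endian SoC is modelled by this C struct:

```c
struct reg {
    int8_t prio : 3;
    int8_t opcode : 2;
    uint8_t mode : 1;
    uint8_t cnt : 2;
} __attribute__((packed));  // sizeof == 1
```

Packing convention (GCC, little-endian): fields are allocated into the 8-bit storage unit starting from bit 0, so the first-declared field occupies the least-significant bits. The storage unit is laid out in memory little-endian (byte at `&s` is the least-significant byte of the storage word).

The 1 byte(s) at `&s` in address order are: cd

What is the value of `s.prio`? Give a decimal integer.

[0]=0xcd (little-endian) → word 0xcd
prio [0+:3] = (word>>0) & 0x7 = 5  ←
opcode [3+:2] = (word>>3) & 0x3 = 1
mode [5+:1] = (word>>5) & 0x1 = 0
cnt [6+:2] = (word>>6) & 0x3 = 3
prio signed 3b, MSB=1: 5 - 8 = -3

-3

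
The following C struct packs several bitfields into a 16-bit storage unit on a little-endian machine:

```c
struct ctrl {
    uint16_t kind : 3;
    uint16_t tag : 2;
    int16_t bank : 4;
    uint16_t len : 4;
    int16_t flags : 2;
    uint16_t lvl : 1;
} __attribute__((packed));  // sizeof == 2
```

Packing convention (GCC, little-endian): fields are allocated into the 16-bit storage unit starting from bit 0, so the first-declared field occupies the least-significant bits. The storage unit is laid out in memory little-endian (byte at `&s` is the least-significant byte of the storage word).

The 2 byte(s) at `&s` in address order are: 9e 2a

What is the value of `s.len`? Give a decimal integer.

[0]=0x9e [1]=0x2a (little-endian) → word 0x2a9e
kind [0+:3] = (word>>0) & 0x7 = 6
tag [3+:2] = (word>>3) & 0x3 = 3
bank [5+:4] = (word>>5) & 0xf = 4
len [9+:4] = (word>>9) & 0xf = 5  ←
flags [13+:2] = (word>>13) & 0x3 = 1
lvl [15+:1] = (word>>15) & 0x1 = 0

5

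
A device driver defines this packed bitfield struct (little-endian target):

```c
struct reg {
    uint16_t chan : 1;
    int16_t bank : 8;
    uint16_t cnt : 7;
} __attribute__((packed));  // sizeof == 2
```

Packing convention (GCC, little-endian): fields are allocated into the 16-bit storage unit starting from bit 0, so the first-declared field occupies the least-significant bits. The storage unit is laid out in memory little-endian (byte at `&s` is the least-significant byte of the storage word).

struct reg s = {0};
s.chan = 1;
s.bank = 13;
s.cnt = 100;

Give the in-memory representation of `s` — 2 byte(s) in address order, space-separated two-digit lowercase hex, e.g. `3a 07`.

chan (1b) val=1 bits=0x1 at bit 0: 0x0001
bank (8b) val=13 bits=0xd at bit 1: 0x001b
cnt (7b) val=100 bits=0x64 at bit 9: 0xc81b
word = 0xc81b → little-endian bytes:
  [0]=0x1b  [1]=0xc8

1b c8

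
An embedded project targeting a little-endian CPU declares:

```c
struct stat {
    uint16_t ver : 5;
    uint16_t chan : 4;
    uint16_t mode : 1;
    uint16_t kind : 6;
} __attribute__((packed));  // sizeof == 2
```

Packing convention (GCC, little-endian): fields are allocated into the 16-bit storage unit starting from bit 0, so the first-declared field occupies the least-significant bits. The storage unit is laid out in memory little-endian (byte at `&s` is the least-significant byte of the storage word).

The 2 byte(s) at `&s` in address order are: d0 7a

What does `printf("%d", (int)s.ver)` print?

16

[0]=0xd0 [1]=0x7a (little-endian) → word 0x7ad0
ver:5 @ bit 0 → (0x7ad0>>0)&0x1f = 0x10  ←
chan:4 @ bit 5 → (0x7ad0>>5)&0xf = 0x6
mode:1 @ bit 9 → (0x7ad0>>9)&0x1 = 0x1
kind:6 @ bit 10 → (0x7ad0>>10)&0x3f = 0x1e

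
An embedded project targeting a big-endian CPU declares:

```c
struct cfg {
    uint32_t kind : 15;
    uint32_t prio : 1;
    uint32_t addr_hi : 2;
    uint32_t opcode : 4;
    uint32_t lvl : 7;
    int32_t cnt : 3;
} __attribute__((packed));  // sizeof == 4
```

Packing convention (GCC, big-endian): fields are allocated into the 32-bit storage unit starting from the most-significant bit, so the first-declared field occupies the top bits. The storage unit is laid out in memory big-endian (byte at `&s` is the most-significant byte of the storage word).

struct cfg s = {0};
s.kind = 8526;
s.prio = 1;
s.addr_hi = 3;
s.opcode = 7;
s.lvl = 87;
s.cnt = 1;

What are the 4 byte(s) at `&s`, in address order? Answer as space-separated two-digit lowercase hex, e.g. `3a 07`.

42 9d de b9

kind:15 = 8526 → 0x214e << 17 → word 0x429c0000
prio:1 = 1 → 0x1 << 16 → word 0x429d0000
addr_hi:2 = 3 → 0x3 << 14 → word 0x429dc000
opcode:4 = 7 → 0x7 << 10 → word 0x429ddc00
lvl:7 = 87 → 0x57 << 3 → word 0x429ddeb8
cnt:3 = 1 → 0x1 << 0 → word 0x429ddeb9
word = 0x429ddeb9 → big-endian bytes:
  [0]=0x42  [1]=0x9d  [2]=0xde  [3]=0xb9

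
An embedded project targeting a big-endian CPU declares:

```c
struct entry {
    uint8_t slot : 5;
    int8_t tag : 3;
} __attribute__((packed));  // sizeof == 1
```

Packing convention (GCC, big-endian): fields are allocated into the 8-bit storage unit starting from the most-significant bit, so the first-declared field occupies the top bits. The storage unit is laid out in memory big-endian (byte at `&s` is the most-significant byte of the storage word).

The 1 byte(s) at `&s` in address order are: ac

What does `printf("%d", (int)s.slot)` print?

21

[0]=0xac (big-endian) → word 0xac
slot [3+:5] = (word>>3) & 0x1f = 21  ←
tag [0+:3] = (word>>0) & 0x7 = 4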